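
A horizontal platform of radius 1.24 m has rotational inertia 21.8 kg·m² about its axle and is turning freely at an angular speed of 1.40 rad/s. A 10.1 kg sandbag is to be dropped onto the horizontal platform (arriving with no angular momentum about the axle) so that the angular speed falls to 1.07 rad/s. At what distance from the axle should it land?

r ≈ 0.816 m

The added mass arrives with no angular momentum about the axle, and any external torque about the axle is negligible, so the system's angular momentum is conserved.
I_p ω_i = (I_p + m r²) ω_f ⇒ m r² = I_p(ω_i/ω_f − 1) = 21.80(1.40/1.07 − 1) = 6.723 kg·m².
r = √(6.723/10.1) = 0.8159 m.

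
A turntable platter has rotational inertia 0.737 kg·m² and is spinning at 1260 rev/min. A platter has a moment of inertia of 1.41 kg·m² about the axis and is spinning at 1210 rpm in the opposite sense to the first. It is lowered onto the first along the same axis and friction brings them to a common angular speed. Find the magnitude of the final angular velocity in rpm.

No external torque acts about the common axis, so total angular momentum is conserved.
Taking A's sense as positive: L = (0.7370)(1260) − (1.410)(1210) = -777.5 kg·m²·rpm.
Combined I = 0.7370 + 1.410 = 2.147 kg·m².
ω_f = L / I = -777.5 / 2.147 = -362.1 rpm.

|ω_f| ≈ 362 rpm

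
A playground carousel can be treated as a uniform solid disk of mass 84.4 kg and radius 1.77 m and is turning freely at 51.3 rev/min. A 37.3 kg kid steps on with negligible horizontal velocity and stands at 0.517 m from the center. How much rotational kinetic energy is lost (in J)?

No external torque acts about the center; L_before = L_after.
I_p = ½(84.4)(1.77)² = 132.2 kg·m².
Added inertia Σmr² = (37.3)(0.517)² = 9.970 kg·m²; I_f = 132.2 + 9.970 = 142.2 kg·m².
ω_f = I_p ω_i / I_f = (132.2)(51.3) / 142.2 = 47.70 rpm.
KE_i = ½(132.2)(5.372 rad/s)² = 1908 J; KE_f = ½(142.2)(4.995)² = 1774 J.

energy lost ≈ 134 J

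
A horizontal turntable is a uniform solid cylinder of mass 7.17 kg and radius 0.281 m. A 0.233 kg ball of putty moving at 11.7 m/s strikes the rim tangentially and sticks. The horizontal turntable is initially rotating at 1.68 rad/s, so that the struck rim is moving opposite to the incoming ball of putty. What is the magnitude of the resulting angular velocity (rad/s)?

|ω_f| ≈ 0.963 rad/s

About the axle the impulsive forces during the collision are internal, so angular momentum about that axis is conserved.
I_p = ½(7.17)(0.281)² = 0.2831 kg·m². Taking the sense of the ball of putty's angular momentum as positive, L_{ball} = m v R = (0.233)(11.7)(0.281) = 0.7660 kg·m²/s.
L_i = −I_p ω_p + m v R = −(0.2831)(1.68) + 0.7660 = 0.2905 kg·m²/s.
After sticking, I_f = I_p + m R² = 0.2831 + (0.233)(0.281)² = 0.3015 kg·m².
ω_f = L_i / I_f = 0.2905 / 0.3015 = 0.9635 rad/s.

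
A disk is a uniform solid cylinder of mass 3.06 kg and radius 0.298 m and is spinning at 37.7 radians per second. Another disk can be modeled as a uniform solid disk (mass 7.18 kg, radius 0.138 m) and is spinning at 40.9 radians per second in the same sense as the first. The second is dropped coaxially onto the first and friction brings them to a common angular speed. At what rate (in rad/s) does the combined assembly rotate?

The coupling torques are internal; angular momentum about the shared axis is conserved.
Moments of inertia: I_A = ½(3.06)(0.298)² = 0.1359 kg·m²; I_B = ½(7.18)(0.138)² = 0.06837 kg·m².
Taking A's sense as positive: L = (0.1359)(37.7) + (0.06837)(40.9) = 7.919 kg·m²·rad/s.
Combined I = 0.1359 + 0.06837 = 0.2042 kg·m².
ω_f = L / I = 7.919 / 0.2042 = 38.77 rad/s.

|ω_f| ≈ 38.8 rad/s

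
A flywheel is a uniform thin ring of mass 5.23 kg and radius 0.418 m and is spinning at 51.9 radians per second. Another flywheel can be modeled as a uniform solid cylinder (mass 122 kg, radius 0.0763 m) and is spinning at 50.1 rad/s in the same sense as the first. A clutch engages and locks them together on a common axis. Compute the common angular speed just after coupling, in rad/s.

|ω_f| ≈ 51.4 rad/s

The coupling torques are internal; angular momentum about the shared axis is conserved.
Moments of inertia: I_A = (5.23)(0.418)² = 0.9138 kg·m²; I_B = ½(122)(0.0763)² = 0.3551 kg·m².
Taking A's sense as positive: L = (0.9138)(51.9) + (0.3551)(50.1) = 65.22 kg·m²·rad/s.
Combined I = 0.9138 + 0.3551 = 1.269 kg·m².
ω_f = L / I = 65.22 / 1.269 = 51.40 rad/s.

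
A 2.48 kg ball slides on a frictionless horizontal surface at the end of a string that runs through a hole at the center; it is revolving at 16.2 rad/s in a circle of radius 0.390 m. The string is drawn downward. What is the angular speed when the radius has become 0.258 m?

ω₂ ≈ 37.0 rad/s

No torque about the axis ⇒ m r₁² ω₁ = m r₂² ω₂.
ω₂ = ω₁ (r₁/r₂)² = (16.2)(0.390/0.258)² = 37.02 rad/s.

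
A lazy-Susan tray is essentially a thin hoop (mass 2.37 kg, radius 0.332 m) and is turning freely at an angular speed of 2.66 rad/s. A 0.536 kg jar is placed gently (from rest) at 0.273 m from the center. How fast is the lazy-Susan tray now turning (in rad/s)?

The added mass arrives with no angular momentum about the center, and any external torque about the center is negligible, so the system's angular momentum is conserved.
I_p = (2.37)(0.332)² = 0.2612 kg·m².
Added inertia Σmr² = (0.536)(0.273)² = 0.03995 kg·m²; I_f = 0.2612 + 0.03995 = 0.3012 kg·m².
ω_f = I_p ω_i / I_f = (0.2612)(2.66) / 0.3012 = 2.307 rad/s.

ω_f ≈ 2.31 rad/s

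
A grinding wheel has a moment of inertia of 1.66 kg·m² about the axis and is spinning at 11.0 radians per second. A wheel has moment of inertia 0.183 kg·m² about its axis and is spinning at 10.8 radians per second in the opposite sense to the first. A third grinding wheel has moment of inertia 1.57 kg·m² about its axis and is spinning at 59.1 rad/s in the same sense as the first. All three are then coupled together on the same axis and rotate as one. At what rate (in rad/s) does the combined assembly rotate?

|ω_f| ≈ 32.0 rad/s

The coupling torques are internal; angular momentum about the shared axis is conserved.
Taking A's sense as positive: L = (1.660)(11.0) − (0.1830)(10.8) + (1.570)(59.1) = 109.1 kg·m²·rad/s.
Combined I = 1.660 + 0.1830 + 1.570 = 3.413 kg·m².
ω_f = L / I = 109.1 / 3.413 = 31.96 rad/s.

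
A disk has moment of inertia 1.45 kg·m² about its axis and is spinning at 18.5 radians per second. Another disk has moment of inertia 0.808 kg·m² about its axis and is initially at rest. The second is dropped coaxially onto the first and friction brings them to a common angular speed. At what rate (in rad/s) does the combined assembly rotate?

|ω_f| ≈ 11.9 rad/s

No external torque acts about the common axis, so total angular momentum is conserved.
Taking A's sense as positive: L = (1.450)(18.5) = 26.82 kg·m²·rad/s.
Combined I = 1.450 + 0.8080 = 2.258 kg·m².
ω_f = L / I = 26.82 / 2.258 = 11.88 rad/s.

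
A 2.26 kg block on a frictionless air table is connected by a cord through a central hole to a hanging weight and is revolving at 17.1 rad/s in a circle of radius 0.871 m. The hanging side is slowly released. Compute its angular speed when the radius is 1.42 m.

The constraining force is radial, so m r² ω about the center is conserved.
ω₂ = ω₁ (r₁/r₂)² = (17.1)(0.871/1.42)² = 6.434 rad/s.

ω₂ ≈ 6.43 rad/s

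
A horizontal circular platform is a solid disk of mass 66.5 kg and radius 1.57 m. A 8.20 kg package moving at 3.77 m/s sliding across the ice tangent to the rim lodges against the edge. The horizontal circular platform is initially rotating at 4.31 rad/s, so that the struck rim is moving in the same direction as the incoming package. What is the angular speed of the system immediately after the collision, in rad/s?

The axle reaction passes through the central axle and exerts no torque about it; angular momentum about the central axle is conserved through the impact.
I_p = ½(66.5)(1.57)² = 81.96 kg·m². Taking the sense of the package's angular momentum as positive, L_{package} = m v R = (8.20)(3.77)(1.57) = 48.53 kg·m²/s.
L_i = +I_p ω_p + m v R = +(81.96)(4.31) + 48.53 = 401.8 kg·m²/s.
After sticking, I_f = I_p + m R² = 81.96 + (8.20)(1.57)² = 102.2 kg·m².
ω_f = L_i / I_f = 401.8 / 102.2 = 3.932 rad/s.

|ω_f| ≈ 3.93 rad/s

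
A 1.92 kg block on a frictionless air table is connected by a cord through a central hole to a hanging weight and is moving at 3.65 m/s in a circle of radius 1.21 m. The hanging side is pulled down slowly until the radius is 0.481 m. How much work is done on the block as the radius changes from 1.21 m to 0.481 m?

The only horizontal force on the mass is along the cord (radial), so it exerts no torque about the hole and angular momentum m v r is conserved.
v₂ = v₁ r₁ / r₂ = (3.65)(1.21) / (0.481) = 9.182 m/s.
W = ΔKE = ½m(v₂² − v₁²) = 68.15 J.

W ≈ 68.1 J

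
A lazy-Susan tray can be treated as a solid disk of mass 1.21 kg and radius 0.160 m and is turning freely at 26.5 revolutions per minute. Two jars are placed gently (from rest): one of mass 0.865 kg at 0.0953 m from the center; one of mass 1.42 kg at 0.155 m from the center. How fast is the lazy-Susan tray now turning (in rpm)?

No external torque acts about the center; L_before = L_after.
I_p = ½(1.21)(0.160)² = 0.01549 kg·m².
Added inertia Σmr² = (0.865)(0.0953)² + (1.42)(0.155)² = 0.04197 kg·m²; I_f = 0.01549 + 0.04197 = 0.05746 kg·m².
ω_f = I_p ω_i / I_f = (0.01549)(26.5) / 0.05746 = 7.143 rpm.

ω_f ≈ 7.14 rpm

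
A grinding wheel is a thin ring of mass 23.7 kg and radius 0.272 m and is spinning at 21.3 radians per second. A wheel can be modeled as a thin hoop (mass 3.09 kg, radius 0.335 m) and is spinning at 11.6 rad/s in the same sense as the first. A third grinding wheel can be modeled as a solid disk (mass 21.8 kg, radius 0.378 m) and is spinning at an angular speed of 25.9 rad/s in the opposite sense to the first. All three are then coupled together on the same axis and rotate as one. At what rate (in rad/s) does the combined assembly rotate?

No external torque acts about the common axis, so total angular momentum is conserved.
Moments of inertia: I_A = (23.7)(0.272)² = 1.753 kg·m²; I_B = (3.09)(0.335)² = 0.3468 kg·m²; I_C = ½(21.8)(0.378)² = 1.557 kg·m².
Taking A's sense as positive: L = (1.753)(21.3) + (0.3468)(11.6) − (1.557)(25.9) = 1.033 kg·m²·rad/s.
Combined I = 1.753 + 0.3468 + 1.557 = 3.658 kg·m².
ω_f = L / I = 1.033 / 3.658 = 0.2824 rad/s.

|ω_f| ≈ 0.282 rad/s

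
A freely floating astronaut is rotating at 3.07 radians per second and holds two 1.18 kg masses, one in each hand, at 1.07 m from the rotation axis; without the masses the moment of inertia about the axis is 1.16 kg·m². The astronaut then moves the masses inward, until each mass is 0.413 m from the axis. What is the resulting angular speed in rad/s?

Angular momentum about the spin axis is conserved since the torque about it is zero.
I₁ = 1.16 + 2(1.18)(1.07)² = 3.862 kg·m²; I₂ = 1.16 + 2(1.18)(0.413)² = 1.563 kg·m².
ω₂ = I₁ω₁ / I₂ = (3.862)(3.07 rad/s) / (1.563) = 7.588 rad/s.

ω₂ ≈ 7.59 rad/s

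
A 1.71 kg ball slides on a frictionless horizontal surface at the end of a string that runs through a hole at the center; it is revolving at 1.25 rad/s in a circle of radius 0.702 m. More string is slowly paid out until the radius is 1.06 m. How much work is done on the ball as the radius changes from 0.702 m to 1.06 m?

W ≈ -0.370 J

No torque about the axis ⇒ m r₁² ω₁ = m r₂² ω₂.
ω₂ = ω₁ (r₁/r₂)² = (1.25)(0.702/1.06)² = 0.5482 rad/s.
W = ΔKE = ½m(v₂² − v₁²) = -0.3696 J.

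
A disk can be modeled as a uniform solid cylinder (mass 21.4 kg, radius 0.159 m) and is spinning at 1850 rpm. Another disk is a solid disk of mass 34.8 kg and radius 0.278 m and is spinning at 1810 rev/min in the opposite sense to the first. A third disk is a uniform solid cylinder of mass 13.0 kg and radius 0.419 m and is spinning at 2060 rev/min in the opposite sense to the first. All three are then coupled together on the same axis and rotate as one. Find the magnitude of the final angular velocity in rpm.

The coupling torques are internal; angular momentum about the shared axis is conserved.
Moments of inertia: I_A = ½(21.4)(0.159)² = 0.2705 kg·m²; I_B = ½(34.8)(0.278)² = 1.345 kg·m²; I_C = ½(13.0)(0.419)² = 1.141 kg·m².
Taking A's sense as positive: L = (0.2705)(1850) − (1.345)(1810) − (1.141)(2060) = -4284 kg·m²·rpm.
Combined I = 0.2705 + 1.345 + 1.141 = 2.756 kg·m².
ω_f = L / I = -4284 / 2.756 = -1554 rpm.

|ω_f| ≈ 1550 rpm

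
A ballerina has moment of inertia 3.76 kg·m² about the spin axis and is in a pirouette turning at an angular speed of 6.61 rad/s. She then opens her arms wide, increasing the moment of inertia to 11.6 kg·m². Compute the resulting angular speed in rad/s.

ω₂ ≈ 2.14 rad/s

With no external torque about the axis, L is conserved: I₁ω₁ = I₂ω₂.
ω₂ = I₁ω₁ / I₂ = (3.760)(6.61 rad/s) / (11.60) = 2.143 rad/s.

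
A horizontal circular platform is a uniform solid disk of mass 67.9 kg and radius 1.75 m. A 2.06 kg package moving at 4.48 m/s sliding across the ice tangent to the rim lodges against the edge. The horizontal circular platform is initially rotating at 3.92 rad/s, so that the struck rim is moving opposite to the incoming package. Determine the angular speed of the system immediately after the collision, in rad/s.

|ω_f| ≈ 3.55 rad/s

The axle reaction passes through the central axle and exerts no torque about it; angular momentum about the central axle is conserved through the impact.
I_p = ½(67.9)(1.75)² = 104.0 kg·m². Taking the sense of the package's angular momentum as positive, L_{package} = m v R = (2.06)(4.48)(1.75) = 16.15 kg·m²/s.
L_i = −I_p ω_p + m v R = −(104.0)(3.92) + 16.15 = -391.4 kg·m²/s.
After sticking, I_f = I_p + m R² = 104.0 + (2.06)(1.75)² = 110.3 kg·m².
ω_f = L_i / I_f = -391.4 / 110.3 = -3.549 rad/s.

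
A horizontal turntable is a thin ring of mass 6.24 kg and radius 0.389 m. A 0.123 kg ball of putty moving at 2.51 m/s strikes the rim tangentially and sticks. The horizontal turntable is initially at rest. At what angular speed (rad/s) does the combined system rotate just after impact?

|ω_f| ≈ 0.125 rad/s

The axle reaction passes through the axle and exerts no torque about it; angular momentum about the axle is conserved through the impact.
I_p = (6.24)(0.389)² = 0.9442 kg·m². Taking the sense of the ball of putty's angular momentum as positive, L_{ball} = m v R = (0.123)(2.51)(0.389) = 0.1201 kg·m²/s.
L_i = 0 + 0.1201 = 0.1201 kg·m²/s.
After sticking, I_f = I_p + m R² = 0.9442 + (0.123)(0.389)² = 0.9629 kg·m².
ω_f = L_i / I_f = 0.1201 / 0.9629 = 0.1247 rad/s.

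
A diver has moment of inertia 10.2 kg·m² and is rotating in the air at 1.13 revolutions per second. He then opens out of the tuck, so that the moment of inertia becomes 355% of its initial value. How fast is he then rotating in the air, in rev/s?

With no external torque about the axis, L is conserved: I₁ω₁ = I₂ω₂.
I₂ = 3.55 × 10.2 = 36.21 kg·m².
ω₂ = I₁ω₁ / I₂ = (10.20)(1.13 rev/s) / (36.21) = 0.3183 rev/s.

ω₂ ≈ 0.318 rev/s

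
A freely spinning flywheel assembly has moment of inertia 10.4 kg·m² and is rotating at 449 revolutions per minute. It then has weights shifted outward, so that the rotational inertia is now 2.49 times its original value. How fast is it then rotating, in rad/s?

ω₂ ≈ 18.9 rad/s

No external torque acts about the spin axis, so angular momentum is conserved.
I₂ = 2.49 × 10.4 = 25.90 kg·m².
ω₂ = I₁ω₁ / I₂ = (10.40)(449 rpm) / (25.90) = 180.3 rpm = 18.88 rad/s.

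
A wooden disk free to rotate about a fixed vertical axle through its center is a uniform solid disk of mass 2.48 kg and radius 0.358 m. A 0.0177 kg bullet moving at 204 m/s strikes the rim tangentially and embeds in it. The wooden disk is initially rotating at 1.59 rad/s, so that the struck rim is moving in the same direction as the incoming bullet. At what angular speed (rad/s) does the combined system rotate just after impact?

|ω_f| ≈ 9.59 rad/s

About the axle the impulsive forces during the collision are internal, so angular momentum about that axis is conserved.
I_p = ½(2.48)(0.358)² = 0.1589 kg·m². Taking the sense of the bullet's angular momentum as positive, L_{bullet} = m v R = (0.0177)(204)(0.358) = 1.293 kg·m²/s.
L_i = +I_p ω_p + m v R = +(0.1589)(1.59) + 1.293 = 1.545 kg·m²/s.
After sticking, I_f = I_p + m R² = 0.1589 + (0.0177)(0.358)² = 0.1612 kg·m².
ω_f = L_i / I_f = 1.545 / 0.1612 = 9.587 rad/s.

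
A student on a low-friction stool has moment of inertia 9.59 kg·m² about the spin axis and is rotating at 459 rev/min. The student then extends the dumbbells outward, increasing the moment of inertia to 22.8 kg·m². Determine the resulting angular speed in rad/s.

Angular momentum about the spin axis is conserved since the torque about it is zero.
ω₂ = I₁ω₁ / I₂ = (9.590)(459 rpm) / (22.80) = 193.1 rpm = 20.22 rad/s.

ω₂ ≈ 20.2 rad/s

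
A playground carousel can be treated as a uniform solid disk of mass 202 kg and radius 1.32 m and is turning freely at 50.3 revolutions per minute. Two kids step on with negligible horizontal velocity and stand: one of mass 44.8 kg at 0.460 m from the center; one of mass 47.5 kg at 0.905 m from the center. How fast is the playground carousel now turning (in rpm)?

No external torque acts about the center; L_before = L_after.
I_p = ½(202)(1.32)² = 176.0 kg·m².
Added inertia Σmr² = (44.8)(0.460)² + (47.5)(0.905)² = 48.38 kg·m²; I_f = 176.0 + 48.38 = 224.4 kg·m².
ω_f = I_p ω_i / I_f = (176.0)(50.3) / 224.4 = 39.45 rpm.

ω_f ≈ 39.5 rpm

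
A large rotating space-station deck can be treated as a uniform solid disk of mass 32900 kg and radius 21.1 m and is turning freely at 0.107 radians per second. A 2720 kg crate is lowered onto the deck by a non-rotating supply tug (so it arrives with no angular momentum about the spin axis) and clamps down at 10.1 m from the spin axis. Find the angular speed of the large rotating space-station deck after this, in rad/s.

ω_f ≈ 0.103 rad/s

No external torque acts about the spin axis; L_before = L_after.
I_p = ½(32900)(21.1)² = 7.324e+06 kg·m².
Added inertia Σmr² = (2720)(10.1)² = 2.775e+05 kg·m²; I_f = 7.324e+06 + 2.775e+05 = 7.601e+06 kg·m².
ω_f = I_p ω_i / I_f = (7.324e+06)(0.107) / 7.601e+06 = 0.1031 rad/s.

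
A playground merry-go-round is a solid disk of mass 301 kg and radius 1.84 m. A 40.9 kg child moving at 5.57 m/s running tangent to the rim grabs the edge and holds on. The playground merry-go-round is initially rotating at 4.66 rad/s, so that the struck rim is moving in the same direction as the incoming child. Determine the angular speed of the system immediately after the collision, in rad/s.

About the axle the impulsive forces during the collision are internal, so angular momentum about that axis is conserved.
I_p = ½(301)(1.84)² = 509.5 kg·m². Taking the sense of the child's angular momentum as positive, L_{child} = m v R = (40.9)(5.57)(1.84) = 419.2 kg·m²/s.
L_i = +I_p ω_p + m v R = +(509.5)(4.66) + 419.2 = 2794 kg·m²/s.
After sticking, I_f = I_p + m R² = 509.5 + (40.9)(1.84)² = 648.0 kg·m².
ω_f = L_i / I_f = 2794 / 648.0 = 4.311 rad/s.

|ω_f| ≈ 4.31 rad/s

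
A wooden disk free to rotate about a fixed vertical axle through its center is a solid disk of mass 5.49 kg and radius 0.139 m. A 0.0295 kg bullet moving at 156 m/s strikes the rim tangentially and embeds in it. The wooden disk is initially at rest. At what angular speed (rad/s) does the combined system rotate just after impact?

About the axle the impulsive forces during the collision are internal, so angular momentum about that axis is conserved.
I_p = ½(5.49)(0.139)² = 0.05304 kg·m². Taking the sense of the bullet's angular momentum as positive, L_{bullet} = m v R = (0.0295)(156)(0.139) = 0.6397 kg·m²/s.
L_i = 0 + 0.6397 = 0.6397 kg·m²/s.
After sticking, I_f = I_p + m R² = 0.05304 + (0.0295)(0.139)² = 0.05361 kg·m².
ω_f = L_i / I_f = 0.6397 / 0.05361 = 11.93 rad/s.

|ω_f| ≈ 11.9 rad/s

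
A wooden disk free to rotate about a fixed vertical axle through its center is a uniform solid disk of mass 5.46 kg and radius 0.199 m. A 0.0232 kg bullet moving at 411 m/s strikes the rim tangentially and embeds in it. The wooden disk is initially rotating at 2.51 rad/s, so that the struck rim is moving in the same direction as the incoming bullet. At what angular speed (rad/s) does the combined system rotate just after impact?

|ω_f| ≈ 19.9 rad/s

About the axle the impulsive forces during the collision are internal, so angular momentum about that axis is conserved.
I_p = ½(5.46)(0.199)² = 0.1081 kg·m². Taking the sense of the bullet's angular momentum as positive, L_{bullet} = m v R = (0.0232)(411)(0.199) = 1.898 kg·m²/s.
L_i = +I_p ω_p + m v R = +(0.1081)(2.51) + 1.898 = 2.169 kg·m²/s.
After sticking, I_f = I_p + m R² = 0.1081 + (0.0232)(0.199)² = 0.1090 kg·m².
ω_f = L_i / I_f = 2.169 / 0.1090 = 19.89 rad/s.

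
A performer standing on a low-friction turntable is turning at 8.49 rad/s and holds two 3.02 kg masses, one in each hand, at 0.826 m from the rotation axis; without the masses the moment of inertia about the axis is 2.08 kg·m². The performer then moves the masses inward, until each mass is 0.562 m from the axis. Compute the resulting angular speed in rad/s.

ω₂ ≈ 13.2 rad/s

No external torque acts about the spin axis, so angular momentum is conserved.
I₁ = 2.08 + 2(3.02)(0.826)² = 6.201 kg·m²; I₂ = 2.08 + 2(3.02)(0.562)² = 3.988 kg·m².
ω₂ = I₁ω₁ / I₂ = (6.201)(8.49 rad/s) / (3.988) = 13.20 rad/s.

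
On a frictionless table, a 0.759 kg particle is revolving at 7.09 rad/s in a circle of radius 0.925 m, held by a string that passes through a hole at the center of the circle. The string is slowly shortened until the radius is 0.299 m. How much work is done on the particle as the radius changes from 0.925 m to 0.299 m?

No torque about the axis ⇒ m r₁² ω₁ = m r₂² ω₂.
ω₂ = ω₁ (r₁/r₂)² = (7.09)(0.925/0.299)² = 67.86 rad/s.
W = ΔKE = ½m(v₂² − v₁²) = 139.9 J.

W ≈ 140 J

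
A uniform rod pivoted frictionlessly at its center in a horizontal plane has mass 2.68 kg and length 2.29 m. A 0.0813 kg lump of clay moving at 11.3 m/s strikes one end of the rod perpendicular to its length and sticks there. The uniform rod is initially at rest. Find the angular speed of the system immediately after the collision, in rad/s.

|ω_f| ≈ 0.823 rad/s

About the pivot the impulsive forces during the collision are internal, so angular momentum about that axis is conserved.
I_p = (1/12)(2.68)(2.29)² = 1.171 kg·m². Taking the sense of the lump of clay's angular momentum as positive, L_{lump} = m v R = (0.0813)(11.3)(2.29/2) = 1.052 kg·m²/s.
L_i = 0 + 1.052 = 1.052 kg·m²/s.
After sticking, I_f = I_p + m R² = 1.171 + (0.0813)(2.29/2)² = 1.278 kg·m².
ω_f = L_i / I_f = 1.052 / 1.278 = 0.8232 rad/s.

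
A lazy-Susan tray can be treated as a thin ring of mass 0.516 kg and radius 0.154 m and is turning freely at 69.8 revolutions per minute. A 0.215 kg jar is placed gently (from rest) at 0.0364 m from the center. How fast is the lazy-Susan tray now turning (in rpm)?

No external torque acts about the center; L_before = L_after.
I_p = (0.516)(0.154)² = 0.01224 kg·m².
Added inertia Σmr² = (0.215)(0.0364)² = 0.0002849 kg·m²; I_f = 0.01224 + 0.0002849 = 0.01252 kg·m².
ω_f = I_p ω_i / I_f = (0.01224)(69.8) / 0.01252 = 68.21 rpm.

ω_f ≈ 68.2 rpm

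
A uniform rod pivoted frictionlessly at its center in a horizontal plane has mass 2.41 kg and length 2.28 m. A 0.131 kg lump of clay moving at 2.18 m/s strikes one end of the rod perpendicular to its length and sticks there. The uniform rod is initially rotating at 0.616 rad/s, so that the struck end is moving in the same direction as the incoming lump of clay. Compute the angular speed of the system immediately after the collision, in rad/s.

The axle reaction passes through the pivot and exerts no torque about it; angular momentum about the pivot is conserved through the impact.
I_p = (1/12)(2.41)(2.28)² = 1.044 kg·m². Taking the sense of the lump of clay's angular momentum as positive, L_{lump} = m v R = (0.131)(2.18)(2.28/2) = 0.3256 kg·m²/s.
L_i = +I_p ω_p + m v R = +(1.044)(0.616) + 0.3256 = 0.9687 kg·m²/s.
After sticking, I_f = I_p + m R² = 1.044 + (0.131)(2.28/2)² = 1.214 kg·m².
ω_f = L_i / I_f = 0.9687 / 1.214 = 0.7977 rad/s.

|ω_f| ≈ 0.798 rad/s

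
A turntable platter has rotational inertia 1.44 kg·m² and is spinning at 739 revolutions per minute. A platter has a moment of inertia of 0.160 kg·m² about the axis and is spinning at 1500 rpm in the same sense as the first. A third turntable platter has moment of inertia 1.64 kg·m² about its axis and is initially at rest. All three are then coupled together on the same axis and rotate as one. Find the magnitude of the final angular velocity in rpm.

The coupling torques are internal; angular momentum about the shared axis is conserved.
Taking A's sense as positive: L = (1.440)(739) + (0.1600)(1500) = 1304 kg·m²·rpm.
Combined I = 1.440 + 0.1600 + 1.640 = 3.240 kg·m².
ω_f = L / I = 1304 / 3.240 = 402.5 rpm.

|ω_f| ≈ 403 rpm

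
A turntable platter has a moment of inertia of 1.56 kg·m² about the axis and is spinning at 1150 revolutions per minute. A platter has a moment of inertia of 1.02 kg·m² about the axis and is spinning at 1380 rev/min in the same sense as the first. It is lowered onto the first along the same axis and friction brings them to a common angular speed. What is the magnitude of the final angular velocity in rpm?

The coupling torques are internal; angular momentum about the shared axis is conserved.
Taking A's sense as positive: L = (1.560)(1150) + (1.020)(1380) = 3202 kg·m²·rpm.
Combined I = 1.560 + 1.020 = 2.580 kg·m².
ω_f = L / I = 3202 / 2.580 = 1241 rpm.

|ω_f| ≈ 1240 rpm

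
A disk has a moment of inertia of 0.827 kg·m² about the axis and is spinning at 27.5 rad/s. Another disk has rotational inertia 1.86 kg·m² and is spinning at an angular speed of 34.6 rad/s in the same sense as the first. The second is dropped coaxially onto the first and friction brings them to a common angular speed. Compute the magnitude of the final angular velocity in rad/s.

|ω_f| ≈ 32.4 rad/s

The coupling torques are internal; angular momentum about the shared axis is conserved.
Taking A's sense as positive: L = (0.8270)(27.5) + (1.860)(34.6) = 87.10 kg·m²·rad/s.
Combined I = 0.8270 + 1.860 = 2.687 kg·m².
ω_f = L / I = 87.10 / 2.687 = 32.41 rad/s.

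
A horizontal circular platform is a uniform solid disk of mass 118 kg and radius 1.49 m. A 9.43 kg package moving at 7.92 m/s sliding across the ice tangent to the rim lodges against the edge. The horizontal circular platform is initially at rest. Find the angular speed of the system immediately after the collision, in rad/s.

|ω_f| ≈ 0.732 rad/s

The axle reaction passes through the central axle and exerts no torque about it; angular momentum about the central axle is conserved through the impact.
I_p = ½(118)(1.49)² = 131.0 kg·m². Taking the sense of the package's angular momentum as positive, L_{package} = m v R = (9.43)(7.92)(1.49) = 111.3 kg·m²/s.
L_i = 0 + 111.3 = 111.3 kg·m²/s.
After sticking, I_f = I_p + m R² = 131.0 + (9.43)(1.49)² = 151.9 kg·m².
ω_f = L_i / I_f = 111.3 / 151.9 = 0.7325 rad/s.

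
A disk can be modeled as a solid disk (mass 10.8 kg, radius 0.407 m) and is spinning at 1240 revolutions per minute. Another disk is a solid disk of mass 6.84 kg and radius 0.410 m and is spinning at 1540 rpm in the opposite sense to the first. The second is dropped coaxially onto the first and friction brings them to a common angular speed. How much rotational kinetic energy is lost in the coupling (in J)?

ΔKE lost ≈ 14800 J

The coupling torques are internal; angular momentum about the shared axis is conserved.
Moments of inertia: I_A = ½(10.8)(0.407)² = 0.8945 kg·m²; I_B = ½(6.84)(0.410)² = 0.5749 kg·m².
Taking A's sense as positive: L = (0.8945)(1240) − (0.5749)(1540) = 223.8 kg·m²·rpm.
Combined I = 0.8945 + 0.5749 = 1.469 kg·m².
ω_f = L / I = 223.8 / 1.469 = 152.3 rpm.
KE_i = ½ΣIω² = 15020 J; KE_f = ½(1.469)(15.95)² = 187.0 J.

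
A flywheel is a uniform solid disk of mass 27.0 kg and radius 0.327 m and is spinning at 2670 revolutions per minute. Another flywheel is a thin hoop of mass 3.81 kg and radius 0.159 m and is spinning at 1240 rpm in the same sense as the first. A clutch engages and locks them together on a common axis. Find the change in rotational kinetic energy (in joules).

ΔKE ≈ -1010 J

The coupling torques are internal; angular momentum about the shared axis is conserved.
Moments of inertia: I_A = ½(27.0)(0.327)² = 1.444 kg·m²; I_B = (3.81)(0.159)² = 0.09632 kg·m².
Taking A's sense as positive: L = (1.444)(2670) + (0.09632)(1240) = 3974 kg·m²·rpm.
Combined I = 1.444 + 0.09632 = 1.540 kg·m².
ω_f = L / I = 3974 / 1.540 = 2581 rpm.
KE_i = ½ΣIω² = 57240 J; KE_f = ½(1.540)(270.2)² = 56230 J.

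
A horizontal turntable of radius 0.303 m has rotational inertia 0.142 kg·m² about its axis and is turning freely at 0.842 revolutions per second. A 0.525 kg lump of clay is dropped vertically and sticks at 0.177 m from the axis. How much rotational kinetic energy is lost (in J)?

No external torque acts about the axis; L_before = L_after.
Added inertia Σmr² = (0.525)(0.177)² = 0.01645 kg·m²; I_f = 0.1420 + 0.01645 = 0.1584 kg·m².
ω_f = I_p ω_i / I_f = (0.1420)(0.842) / 0.1584 = 0.7546 rev/s.
KE_i = ½(0.1420)(5.290 rad/s)² = 1.987 J; KE_f = ½(0.1584)(4.741)² = 1.781 J.

energy lost ≈ 0.206 J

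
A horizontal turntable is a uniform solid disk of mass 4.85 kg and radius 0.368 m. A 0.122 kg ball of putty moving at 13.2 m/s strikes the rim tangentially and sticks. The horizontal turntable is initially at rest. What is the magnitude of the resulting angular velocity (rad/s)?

About the axle the impulsive forces during the collision are internal, so angular momentum about that axis is conserved.
I_p = ½(4.85)(0.368)² = 0.3284 kg·m². Taking the sense of the ball of putty's angular momentum as positive, L_{ball} = m v R = (0.122)(13.2)(0.368) = 0.5926 kg·m²/s.
L_i = 0 + 0.5926 = 0.5926 kg·m²/s.
After sticking, I_f = I_p + m R² = 0.3284 + (0.122)(0.368)² = 0.3449 kg·m².
ω_f = L_i / I_f = 0.5926 / 0.3449 = 1.718 rad/s.

|ω_f| ≈ 1.72 rad/s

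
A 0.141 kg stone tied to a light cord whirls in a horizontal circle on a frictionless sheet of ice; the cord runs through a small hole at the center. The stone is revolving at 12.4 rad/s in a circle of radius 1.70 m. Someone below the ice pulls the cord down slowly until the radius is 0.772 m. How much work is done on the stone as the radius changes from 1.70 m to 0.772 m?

W ≈ 121 J

No torque about the axis ⇒ m r₁² ω₁ = m r₂² ω₂.
ω₂ = ω₁ (r₁/r₂)² = (12.4)(1.70/0.772)² = 60.13 rad/s.
W = ΔKE = ½m(v₂² − v₁²) = 120.6 J.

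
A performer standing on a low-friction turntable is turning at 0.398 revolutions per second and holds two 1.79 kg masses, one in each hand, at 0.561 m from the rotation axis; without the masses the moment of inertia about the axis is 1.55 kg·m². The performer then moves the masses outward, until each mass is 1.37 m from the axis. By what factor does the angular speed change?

ω₂/ω₁ ≈ 0.324

No external torque acts about the spin axis, so angular momentum is conserved.
I₁ = 1.55 + 2(1.79)(0.561)² = 2.677 kg·m²; I₂ = 1.55 + 2(1.79)(1.37)² = 8.269 kg·m².
ω₂/ω₁ = I₁/I₂ = 2.677 / 8.269 = 0.3237.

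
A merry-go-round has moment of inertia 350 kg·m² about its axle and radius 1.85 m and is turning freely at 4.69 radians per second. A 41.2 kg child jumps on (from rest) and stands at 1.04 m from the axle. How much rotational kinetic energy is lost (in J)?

energy lost ≈ 435 J

No external torque acts about the axle; L_before = L_after.
Added inertia Σmr² = (41.2)(1.04)² = 44.56 kg·m²; I_f = 350.0 + 44.56 = 394.6 kg·m².
ω_f = I_p ω_i / I_f = (350.0)(4.69) / 394.6 = 4.160 rad/s.
KE_i = ½(350.0)(4.690 rad/s)² = 3849 J; KE_f = ½(394.6)(4.160)² = 3415 J.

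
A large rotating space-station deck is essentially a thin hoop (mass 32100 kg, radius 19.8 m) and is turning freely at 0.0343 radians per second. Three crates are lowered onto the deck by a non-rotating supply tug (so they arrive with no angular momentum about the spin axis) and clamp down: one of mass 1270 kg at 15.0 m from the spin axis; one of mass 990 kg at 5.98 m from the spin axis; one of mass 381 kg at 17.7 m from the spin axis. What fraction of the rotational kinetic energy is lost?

fraction ≈ 0.0338

The added mass arrives with no angular momentum about the spin axis, and any external torque about the spin axis is negligible, so the system's angular momentum is conserved.
I_p = (32100)(19.8)² = 1.258e+07 kg·m².
Added inertia Σmr² = (1270)(15.0)² + (990)(5.98)² + (381)(17.7)² = 4.405e+05 kg·m²; I_f = 1.258e+07 + 4.405e+05 = 1.303e+07 kg·m².
ω_f = I_p ω_i / I_f = (1.258e+07)(0.0343) / 1.303e+07 = 0.03314 rad/s.
KE_i = ½(1.258e+07)(0.03430 rad/s)² = 7403 J; KE_f = ½(1.303e+07)(0.03314)² = 7152 J.
Fraction lost = 0.03382.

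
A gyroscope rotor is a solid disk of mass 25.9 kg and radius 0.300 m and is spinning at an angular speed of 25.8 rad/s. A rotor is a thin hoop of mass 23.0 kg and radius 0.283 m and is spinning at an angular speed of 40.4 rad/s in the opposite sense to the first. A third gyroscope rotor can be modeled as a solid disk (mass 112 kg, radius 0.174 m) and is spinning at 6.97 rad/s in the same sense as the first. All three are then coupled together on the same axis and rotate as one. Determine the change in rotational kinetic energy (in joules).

No external torque acts about the common axis, so total angular momentum is conserved.
Moments of inertia: I_A = ½(25.9)(0.300)² = 1.165 kg·m²; I_B = (23.0)(0.283)² = 1.842 kg·m²; I_C = ½(112)(0.174)² = 1.695 kg·m².
Taking A's sense as positive: L = (1.165)(25.8) − (1.842)(40.4) + (1.695)(6.97) = -32.53 kg·m²·rad/s.
Combined I = 1.165 + 1.842 + 1.695 = 4.703 kg·m².
ω_f = L / I = -32.53 / 4.703 = -6.917 rad/s.
KE_i = ½ΣIω² = 1932 J; KE_f = ½(4.703)(6.917)² = 112.5 J.

ΔKE ≈ -1820 J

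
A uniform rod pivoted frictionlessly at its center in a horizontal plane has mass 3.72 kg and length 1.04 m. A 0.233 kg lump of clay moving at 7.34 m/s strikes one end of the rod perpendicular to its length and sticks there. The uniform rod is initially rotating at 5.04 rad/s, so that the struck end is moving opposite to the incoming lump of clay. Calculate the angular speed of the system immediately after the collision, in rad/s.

About the pivot the impulsive forces during the collision are internal, so angular momentum about that axis is conserved.
I_p = (1/12)(3.72)(1.04)² = 0.3353 kg·m². Taking the sense of the lump of clay's angular momentum as positive, L_{lump} = m v R = (0.233)(7.34)(1.04/2) = 0.8893 kg·m²/s.
L_i = −I_p ω_p + m v R = −(0.3353)(5.04) + 0.8893 = -0.8006 kg·m²/s.
After sticking, I_f = I_p + m R² = 0.3353 + (0.233)(1.04/2)² = 0.3983 kg·m².
ω_f = L_i / I_f = -0.8006 / 0.3983 = -2.010 rad/s.

|ω_f| ≈ 2.01 rad/s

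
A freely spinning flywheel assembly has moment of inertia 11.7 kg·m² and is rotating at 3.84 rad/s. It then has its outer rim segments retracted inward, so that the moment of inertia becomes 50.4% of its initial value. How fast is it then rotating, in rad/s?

ω₂ ≈ 7.62 rad/s

No external torque acts about the spin axis, so angular momentum is conserved.
I₂ = 0.504 × 11.7 = 5.897 kg·m².
ω₂ = I₁ω₁ / I₂ = (11.70)(3.84 rad/s) / (5.897) = 7.619 rad/s.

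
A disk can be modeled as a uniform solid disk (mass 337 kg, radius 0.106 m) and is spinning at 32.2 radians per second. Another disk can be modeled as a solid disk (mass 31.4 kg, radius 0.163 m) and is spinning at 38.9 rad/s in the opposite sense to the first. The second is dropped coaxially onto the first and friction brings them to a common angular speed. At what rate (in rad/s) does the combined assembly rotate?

The coupling torques are internal; angular momentum about the shared axis is conserved.
Moments of inertia: I_A = ½(337)(0.106)² = 1.893 kg·m²; I_B = ½(31.4)(0.163)² = 0.4171 kg·m².
Taking A's sense as positive: L = (1.893)(32.2) − (0.4171)(38.9) = 44.74 kg·m²·rad/s.
Combined I = 1.893 + 0.4171 = 2.310 kg·m².
ω_f = L / I = 44.74 / 2.310 = 19.36 rad/s.

|ω_f| ≈ 19.4 rad/s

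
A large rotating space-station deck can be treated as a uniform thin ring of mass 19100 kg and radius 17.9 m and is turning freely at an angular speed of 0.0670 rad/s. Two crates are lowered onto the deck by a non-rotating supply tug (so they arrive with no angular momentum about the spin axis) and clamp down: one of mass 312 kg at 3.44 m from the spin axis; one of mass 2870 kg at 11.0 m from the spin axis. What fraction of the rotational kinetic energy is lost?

fraction ≈ 0.0542

No external torque acts about the spin axis; L_before = L_after.
I_p = (19100)(17.9)² = 6.120e+06 kg·m².
Added inertia Σmr² = (312)(3.44)² + (2870)(11.0)² = 3.510e+05 kg·m²; I_f = 6.120e+06 + 3.510e+05 = 6.471e+06 kg·m².
ω_f = I_p ω_i / I_f = (6.120e+06)(0.0670) / 6.471e+06 = 0.06337 rad/s.
KE_i = ½(6.120e+06)(0.06700 rad/s)² = 13740 J; KE_f = ½(6.471e+06)(0.06337)² = 12990 J.
Fraction lost = 0.05424.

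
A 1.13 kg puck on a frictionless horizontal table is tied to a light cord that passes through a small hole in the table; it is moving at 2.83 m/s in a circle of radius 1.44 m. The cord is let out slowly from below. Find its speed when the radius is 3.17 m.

Central (radial) force ⇒ zero torque about the center ⇒ m v r is constant.
v₂ = v₁ r₁ / r₂ = (2.83)(1.44) / (3.17) = 1.286 m/s.

v₂ ≈ 1.29 m/s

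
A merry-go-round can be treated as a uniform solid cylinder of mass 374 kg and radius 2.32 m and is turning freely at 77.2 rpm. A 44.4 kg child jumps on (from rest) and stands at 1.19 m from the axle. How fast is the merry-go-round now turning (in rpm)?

ω_f ≈ 72.7 rpm

The added mass arrives with no angular momentum about the axle, and any external torque about the axle is negligible, so the system's angular momentum is conserved.
I_p = ½(374)(2.32)² = 1007 kg·m².
Added inertia Σmr² = (44.4)(1.19)² = 62.87 kg·m²; I_f = 1007 + 62.87 = 1069 kg·m².
ω_f = I_p ω_i / I_f = (1007)(77.2) / 1069 = 72.66 rpm.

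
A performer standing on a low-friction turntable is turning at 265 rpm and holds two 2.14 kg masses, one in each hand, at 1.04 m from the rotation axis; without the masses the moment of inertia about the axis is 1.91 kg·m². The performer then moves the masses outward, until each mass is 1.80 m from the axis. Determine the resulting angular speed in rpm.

No external torque acts about the spin axis, so angular momentum is conserved.
I₁ = 1.91 + 2(2.14)(1.04)² = 6.539 kg·m²; I₂ = 1.91 + 2(2.14)(1.80)² = 15.78 kg·m².
ω₂ = I₁ω₁ / I₂ = (6.539)(265 rpm) / (15.78) = 109.8 rpm.

ω₂ ≈ 110 rpm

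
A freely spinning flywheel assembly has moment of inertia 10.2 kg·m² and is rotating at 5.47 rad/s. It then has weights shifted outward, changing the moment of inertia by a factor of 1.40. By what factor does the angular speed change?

ω₂/ω₁ ≈ 0.714

Angular momentum about the spin axis is conserved since the torque about it is zero.
I₂ = 1.40 × 10.2 = 14.28 kg·m².
ω₂/ω₁ = I₁/I₂ = 10.20 / 14.28 = 0.7143.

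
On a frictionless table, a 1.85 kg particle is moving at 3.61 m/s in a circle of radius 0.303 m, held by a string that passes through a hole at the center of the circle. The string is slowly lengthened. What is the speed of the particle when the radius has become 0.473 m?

v₂ ≈ 2.31 m/s

Central (radial) force ⇒ zero torque about the center ⇒ m v r is constant.
v₂ = v₁ r₁ / r₂ = (3.61)(0.303) / (0.473) = 2.313 m/s.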